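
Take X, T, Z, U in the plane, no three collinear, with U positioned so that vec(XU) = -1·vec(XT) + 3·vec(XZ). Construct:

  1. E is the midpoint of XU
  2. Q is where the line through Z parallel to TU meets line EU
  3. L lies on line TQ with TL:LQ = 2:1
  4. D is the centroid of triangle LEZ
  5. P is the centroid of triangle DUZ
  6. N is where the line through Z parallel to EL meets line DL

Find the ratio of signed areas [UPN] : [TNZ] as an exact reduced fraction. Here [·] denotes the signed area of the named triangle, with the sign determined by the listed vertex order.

Choose coordinates X = (0, 0), T = (1, 0), Z = (0, 1), U = (-1, 3).
1. E is the midpoint of XU ⇒ E = (-1/2, 3/2)
2. Q is where the line through Z parallel to TU meets line EU ⇒ Q = (-2/3, 2)
3. L lies on line TQ with TL:LQ = 2:1 ⇒ L = (-1/9, 4/3)
4. D is the centroid of triangle LEZ ⇒ D = (-11/54, 23/18)
5. P is the centroid of triangle DUZ ⇒ P = (-65/162, 95/54)
6. N is where the line through Z parallel to EL meets line DL ⇒ N = (-7/18, 7/6)
2·[UPN] = -55/162, 2·[TNZ] = -2/9
[UPN]:[TNZ] = -55/162:-2/9 = 55/36

[UPN]:[TNZ] = 55/36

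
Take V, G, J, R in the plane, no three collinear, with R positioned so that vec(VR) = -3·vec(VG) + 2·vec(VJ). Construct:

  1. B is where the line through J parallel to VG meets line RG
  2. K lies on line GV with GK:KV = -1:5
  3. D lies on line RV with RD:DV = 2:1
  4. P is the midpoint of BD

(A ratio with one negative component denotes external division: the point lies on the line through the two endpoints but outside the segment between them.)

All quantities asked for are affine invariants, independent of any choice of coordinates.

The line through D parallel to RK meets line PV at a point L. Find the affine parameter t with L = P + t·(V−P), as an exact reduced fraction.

Set V = (0, 0), G = (1, 0), J = (0, 1), R = (-3, 2); any affine frame gives the same invariant.
1. B is where the line through J parallel to VG meets line RG ⇒ B = (-1, 1)
2. K lies on line GV with GK:KV = -1:5 ⇒ K = (5/4, 0)
3. D lies on line RV with RD:DV = 2:1 ⇒ D = (-1, 2/3)
4. P is the midpoint of BD ⇒ P = (-1, 5/6)
through D parallel to RK: direction (17/4, -2); meets PV at L = (-20/37, 50/111)
L = P + t·(V−P) with t = 17/37

t = 17/37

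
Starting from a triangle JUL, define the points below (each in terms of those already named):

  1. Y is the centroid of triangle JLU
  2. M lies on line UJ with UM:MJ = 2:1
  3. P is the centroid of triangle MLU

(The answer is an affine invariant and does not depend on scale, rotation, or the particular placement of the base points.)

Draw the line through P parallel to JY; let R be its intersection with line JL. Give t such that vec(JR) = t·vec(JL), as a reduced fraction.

Choose coordinates J = (0, 0), U = (1, 0), L = (0, 1).
1. Y is the centroid of triangle JLU ⇒ Y = (1/3, 1/3)
2. M lies on line UJ with UM:MJ = 2:1 ⇒ M = (1/3, 0)
3. P is the centroid of triangle MLU ⇒ P = (4/9, 1/3)
through P parallel to JY: direction (1/3, 1/3); meets JL at R = (0, -1/9)
R = J + t·(L−J) with t = -1/9

t = -1/9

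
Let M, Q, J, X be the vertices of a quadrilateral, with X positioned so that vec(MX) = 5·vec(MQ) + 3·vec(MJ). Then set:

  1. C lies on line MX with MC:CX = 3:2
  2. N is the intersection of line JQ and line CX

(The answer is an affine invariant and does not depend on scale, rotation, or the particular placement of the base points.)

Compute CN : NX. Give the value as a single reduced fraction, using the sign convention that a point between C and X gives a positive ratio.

CN:NX = -19/35

Set M = (0, 0), Q = (1, 0), J = (0, 1), X = (5, 3); any affine frame gives the same invariant.
1. C lies on line MX with MC:CX = 3:2 ⇒ C = (3, 9/5)
2. N is the intersection of line JQ and line CX ⇒ N = (5/8, 3/8)
N = C + t·(X−C) with t = -19/16, so CN:NX = t:(1−t) = -19/16:35/16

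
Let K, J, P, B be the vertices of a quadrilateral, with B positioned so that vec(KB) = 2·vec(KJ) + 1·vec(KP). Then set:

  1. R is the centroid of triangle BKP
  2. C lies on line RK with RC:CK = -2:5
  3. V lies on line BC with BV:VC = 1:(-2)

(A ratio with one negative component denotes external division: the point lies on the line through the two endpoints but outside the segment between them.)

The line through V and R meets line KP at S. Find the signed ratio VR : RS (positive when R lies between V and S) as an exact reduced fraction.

VR:RS = 10/3

Set K = (0, 0), J = (1, 0), P = (0, 1), B = (2, 1); any affine frame gives the same invariant.
1. R is the centroid of triangle BKP ⇒ R = (2/3, 2/3)
2. C lies on line RK with RC:CK = -2:5 ⇒ C = (10/9, 10/9)
3. V lies on line BC with BV:VC = 1:(-2) ⇒ V = (26/9, 8/9)
line VR meets KP at S = (0, 3/5)
R = V + t·(S−V) with t = 10/13, so VR:RS = 10/13:3/13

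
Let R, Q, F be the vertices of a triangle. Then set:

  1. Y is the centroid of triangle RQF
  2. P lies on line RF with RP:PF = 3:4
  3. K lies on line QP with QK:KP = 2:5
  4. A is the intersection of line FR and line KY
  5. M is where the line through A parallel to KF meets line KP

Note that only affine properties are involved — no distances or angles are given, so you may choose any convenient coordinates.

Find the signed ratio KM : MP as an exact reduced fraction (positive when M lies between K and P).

Work in coordinates with R = (0, 0), Q = (1, 0), F = (0, 1).
1. Y is the centroid of triangle RQF ⇒ Y = (1/3, 1/3)
2. P lies on line RF with RP:PF = 3:4 ⇒ P = (0, 3/7)
3. K lies on line QP with QK:KP = 2:5 ⇒ K = (5/7, 6/49)
4. A is the intersection of line FR and line KY ⇒ A = (0, 29/56)
5. M is where the line through A parallel to KF meets line KP ⇒ M = (25/224, 597/1568)
M = K + t·(P−K) with t = 27/32, so KM:MP = t:(1−t) = 27/32:5/32

KM:MP = 27/5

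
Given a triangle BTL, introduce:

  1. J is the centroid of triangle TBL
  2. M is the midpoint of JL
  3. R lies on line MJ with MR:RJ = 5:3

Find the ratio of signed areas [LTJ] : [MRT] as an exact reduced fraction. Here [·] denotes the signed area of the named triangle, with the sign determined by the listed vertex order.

[LTJ]:[MRT] = -16/5

Set B = (0, 0), T = (1, 0), L = (0, 1); any affine frame gives the same invariant.
1. J is the centroid of triangle TBL ⇒ J = (1/3, 1/3)
2. M is the midpoint of JL ⇒ M = (1/6, 2/3)
3. R lies on line MJ with MR:RJ = 5:3 ⇒ R = (13/48, 11/24)
2·[LTJ] = -1/3, 2·[MRT] = 5/48
[LTJ]:[MRT] = -1/3:5/48 = -16/5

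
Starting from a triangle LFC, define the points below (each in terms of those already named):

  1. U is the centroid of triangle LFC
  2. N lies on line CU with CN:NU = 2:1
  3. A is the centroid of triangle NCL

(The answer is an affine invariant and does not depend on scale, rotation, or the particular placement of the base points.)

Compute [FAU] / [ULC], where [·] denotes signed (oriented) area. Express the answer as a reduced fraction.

Work in coordinates with L = (0, 0), F = (1, 0), C = (0, 1).
1. U is the centroid of triangle LFC ⇒ U = (1/3, 1/3)
2. N lies on line CU with CN:NU = 2:1 ⇒ N = (2/9, 5/9)
3. A is the centroid of triangle NCL ⇒ A = (2/27, 14/27)
2·[FAU] = 1/27, 2·[ULC] = -1/3
[FAU]:[ULC] = 1/27:-1/3 = -1/9

[FAU]:[ULC] = -1/9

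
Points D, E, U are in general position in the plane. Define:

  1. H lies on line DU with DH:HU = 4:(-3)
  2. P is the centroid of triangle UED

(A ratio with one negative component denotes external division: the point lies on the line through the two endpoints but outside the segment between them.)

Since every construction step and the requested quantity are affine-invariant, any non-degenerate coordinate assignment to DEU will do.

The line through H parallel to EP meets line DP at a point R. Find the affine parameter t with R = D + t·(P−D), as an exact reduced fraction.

t = 8

Set D = (0, 0), E = (1, 0), U = (0, 1); any affine frame gives the same invariant.
1. H lies on line DU with DH:HU = 4:(-3) ⇒ H = (0, 4)
2. P is the centroid of triangle UED ⇒ P = (1/3, 1/3)
through H parallel to EP: direction (-2/3, 1/3); meets DP at R = (8/3, 8/3)
R = D + t·(P−D) with t = 8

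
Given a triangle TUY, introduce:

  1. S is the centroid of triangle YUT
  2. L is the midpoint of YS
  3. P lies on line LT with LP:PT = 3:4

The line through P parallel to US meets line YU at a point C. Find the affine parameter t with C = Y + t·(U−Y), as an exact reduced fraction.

Set T = (0, 0), U = (1, 0), Y = (0, 1); any affine frame gives the same invariant.
1. S is the centroid of triangle YUT ⇒ S = (1/3, 1/3)
2. L is the midpoint of YS ⇒ L = (1/6, 2/3)
3. P lies on line LT with LP:PT = 3:4 ⇒ P = (2/21, 8/21)
through P parallel to US: direction (-2/3, 1/3); meets YU at C = (8/7, -1/7)
C = Y + t·(U−Y) with t = 8/7

t = 8/7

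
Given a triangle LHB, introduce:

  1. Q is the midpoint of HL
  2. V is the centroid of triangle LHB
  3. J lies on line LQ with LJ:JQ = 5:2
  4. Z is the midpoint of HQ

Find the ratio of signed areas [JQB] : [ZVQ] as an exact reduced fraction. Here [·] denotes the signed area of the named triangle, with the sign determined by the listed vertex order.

[JQB]:[ZVQ] = 12/7

Assign L = (0, 0), H = (1, 0), B = (0, 1) — the answer is frame-independent, so this choice is without loss of generality.
1. Q is the midpoint of HL ⇒ Q = (1/2, 0)
2. V is the centroid of triangle LHB ⇒ V = (1/3, 1/3)
3. J lies on line LQ with LJ:JQ = 5:2 ⇒ J = (5/14, 0)
4. Z is the midpoint of HQ ⇒ Z = (3/4, 0)
2·[JQB] = 1/7, 2·[ZVQ] = 1/12
[JQB]:[ZVQ] = 1/7:1/12 = 12/7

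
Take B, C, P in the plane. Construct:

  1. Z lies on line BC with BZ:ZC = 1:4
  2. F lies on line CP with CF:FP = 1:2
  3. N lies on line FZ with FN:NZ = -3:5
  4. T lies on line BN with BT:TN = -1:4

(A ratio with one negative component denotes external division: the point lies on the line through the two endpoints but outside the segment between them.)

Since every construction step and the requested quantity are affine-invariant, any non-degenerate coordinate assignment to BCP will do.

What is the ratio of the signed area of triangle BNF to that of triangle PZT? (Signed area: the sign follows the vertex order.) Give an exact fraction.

[BNF]:[PZT] = 9/64

Choose coordinates B = (0, 0), C = (1, 0), P = (0, 1).
1. Z lies on line BC with BZ:ZC = 1:4 ⇒ Z = (1/5, 0)
2. F lies on line CP with CF:FP = 1:2 ⇒ F = (2/3, 1/3)
3. N lies on line FZ with FN:NZ = -3:5 ⇒ N = (41/30, 5/6)
4. T lies on line BN with BT:TN = -1:4 ⇒ T = (-41/90, -5/18)
2·[BNF] = -1/10, 2·[PZT] = -32/45
[BNF]:[PZT] = -1/10:-32/45 = 9/64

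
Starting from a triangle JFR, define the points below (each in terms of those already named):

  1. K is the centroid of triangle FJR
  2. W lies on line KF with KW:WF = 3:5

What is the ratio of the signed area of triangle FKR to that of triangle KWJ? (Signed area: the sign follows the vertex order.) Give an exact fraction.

[FKR]:[KWJ] = 8/3

Set J = (0, 0), F = (1, 0), R = (0, 1); any affine frame gives the same invariant.
1. K is the centroid of triangle FJR ⇒ K = (1/3, 1/3)
2. W lies on line KF with KW:WF = 3:5 ⇒ W = (7/12, 5/24)
2·[FKR] = -1/3, 2·[KWJ] = -1/8
[FKR]:[KWJ] = -1/3:-1/8 = 8/3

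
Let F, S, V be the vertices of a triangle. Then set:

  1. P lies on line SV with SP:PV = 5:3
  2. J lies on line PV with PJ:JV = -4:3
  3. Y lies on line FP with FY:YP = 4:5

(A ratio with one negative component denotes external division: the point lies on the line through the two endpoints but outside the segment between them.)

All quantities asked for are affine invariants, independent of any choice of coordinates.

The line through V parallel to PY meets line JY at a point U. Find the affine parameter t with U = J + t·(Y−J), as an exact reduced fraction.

t = 3/4

Set F = (0, 0), S = (1, 0), V = (0, 1); any affine frame gives the same invariant.
1. P lies on line SV with SP:PV = 5:3 ⇒ P = (3/8, 5/8)
2. J lies on line PV with PJ:JV = -4:3 ⇒ J = (-9/8, 17/8)
3. Y lies on line FP with FY:YP = 4:5 ⇒ Y = (1/6, 5/18)
through V parallel to PY: direction (-5/24, -25/72); meets JY at U = (-5/32, 71/96)
U = J + t·(Y−J) with t = 3/4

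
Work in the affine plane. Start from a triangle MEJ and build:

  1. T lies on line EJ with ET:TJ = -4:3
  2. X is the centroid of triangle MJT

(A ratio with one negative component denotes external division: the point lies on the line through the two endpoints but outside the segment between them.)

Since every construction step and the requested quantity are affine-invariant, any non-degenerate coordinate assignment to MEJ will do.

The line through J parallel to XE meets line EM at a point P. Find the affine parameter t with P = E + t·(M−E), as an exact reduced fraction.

Set M = (0, 0), E = (1, 0), J = (0, 1); any affine frame gives the same invariant.
1. T lies on line EJ with ET:TJ = -4:3 ⇒ T = (-3, 4)
2. X is the centroid of triangle MJT ⇒ X = (-1, 5/3)
through J parallel to XE: direction (2, -5/3); meets EM at P = (6/5, 0)
P = E + t·(M−E) with t = -1/5

t = -1/5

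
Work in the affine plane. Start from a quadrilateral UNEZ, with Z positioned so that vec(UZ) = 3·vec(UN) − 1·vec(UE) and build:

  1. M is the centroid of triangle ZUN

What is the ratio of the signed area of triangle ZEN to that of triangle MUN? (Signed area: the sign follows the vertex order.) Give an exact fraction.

Set U = (0, 0), N = (1, 0), E = (0, 1), Z = (3, -1); any affine frame gives the same invariant.
1. M is the centroid of triangle ZUN ⇒ M = (4/3, -1/3)
2·[ZEN] = 1, 2·[MUN] = -1/3
[ZEN]:[MUN] = 1:-1/3 = -3

[ZEN]:[MUN] = -3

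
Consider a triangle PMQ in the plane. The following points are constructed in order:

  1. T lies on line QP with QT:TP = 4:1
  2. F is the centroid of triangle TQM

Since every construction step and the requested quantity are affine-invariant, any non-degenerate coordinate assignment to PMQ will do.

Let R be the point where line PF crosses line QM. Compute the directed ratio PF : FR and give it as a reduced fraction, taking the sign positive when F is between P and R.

PF:FR = 11/4

Set P = (0, 0), M = (1, 0), Q = (0, 1); any affine frame gives the same invariant.
1. T lies on line QP with QT:TP = 4:1 ⇒ T = (0, 1/5)
2. F is the centroid of triangle TQM ⇒ F = (1/3, 2/5)
line PF meets QM at R = (5/11, 6/11)
F = P + t·(R−P) with t = 11/15, so PF:FR = 11/15:4/15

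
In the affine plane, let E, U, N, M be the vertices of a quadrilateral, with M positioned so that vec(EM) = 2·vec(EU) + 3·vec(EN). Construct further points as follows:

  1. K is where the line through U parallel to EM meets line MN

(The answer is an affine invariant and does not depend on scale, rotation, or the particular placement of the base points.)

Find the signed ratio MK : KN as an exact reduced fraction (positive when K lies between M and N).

MK:KN = -3/5

Set E = (0, 0), U = (1, 0), N = (0, 1), M = (2, 3); any affine frame gives the same invariant.
1. K is where the line through U parallel to EM meets line MN ⇒ K = (5, 6)
K = M + t·(N−M) with t = -3/2, so MK:KN = t:(1−t) = -3/2:5/2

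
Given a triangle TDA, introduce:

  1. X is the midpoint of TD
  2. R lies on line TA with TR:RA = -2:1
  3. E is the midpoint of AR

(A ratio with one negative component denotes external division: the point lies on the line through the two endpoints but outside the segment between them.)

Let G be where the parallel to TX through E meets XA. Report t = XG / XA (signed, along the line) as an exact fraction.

Assign T = (0, 0), D = (1, 0), A = (0, 1) — the answer is frame-independent, so this choice is without loss of generality.
1. X is the midpoint of TD ⇒ X = (1/2, 0)
2. R lies on line TA with TR:RA = -2:1 ⇒ R = (0, 2)
3. E is the midpoint of AR ⇒ E = (0, 3/2)
through E parallel to TX: direction (1/2, 0); meets XA at G = (-1/4, 3/2)
G = X + t·(A−X) with t = 3/2

t = 3/2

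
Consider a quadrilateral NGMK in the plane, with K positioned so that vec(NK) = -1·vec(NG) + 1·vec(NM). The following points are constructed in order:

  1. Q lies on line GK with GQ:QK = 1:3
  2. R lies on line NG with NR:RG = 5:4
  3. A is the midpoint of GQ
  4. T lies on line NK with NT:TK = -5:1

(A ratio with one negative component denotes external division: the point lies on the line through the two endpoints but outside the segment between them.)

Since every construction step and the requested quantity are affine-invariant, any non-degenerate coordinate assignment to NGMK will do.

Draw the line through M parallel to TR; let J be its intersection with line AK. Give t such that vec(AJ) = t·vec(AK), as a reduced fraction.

t = -37/35

Set N = (0, 0), G = (1, 0), M = (0, 1), K = (-1, 1); any affine frame gives the same invariant.
1. Q lies on line GK with GQ:QK = 1:3 ⇒ Q = (1/2, 1/4)
2. R lies on line NG with NR:RG = 5:4 ⇒ R = (5/9, 0)
3. A is the midpoint of GQ ⇒ A = (3/4, 1/8)
4. T lies on line NK with NT:TK = -5:1 ⇒ T = (-5/4, 5/4)
through M parallel to TR: direction (65/36, -5/4); meets AK at J = (13/5, -4/5)
J = A + t·(K−A) with t = -37/35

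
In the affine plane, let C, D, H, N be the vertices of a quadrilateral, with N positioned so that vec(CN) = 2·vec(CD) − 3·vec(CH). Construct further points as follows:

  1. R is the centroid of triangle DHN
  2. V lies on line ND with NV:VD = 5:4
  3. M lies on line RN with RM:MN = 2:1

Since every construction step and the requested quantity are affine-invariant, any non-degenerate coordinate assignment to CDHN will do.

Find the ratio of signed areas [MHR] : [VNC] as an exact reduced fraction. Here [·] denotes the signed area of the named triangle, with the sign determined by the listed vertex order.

[MHR]:[VNC] = 4/15

Set C = (0, 0), D = (1, 0), H = (0, 1), N = (2, -3); any affine frame gives the same invariant.
1. R is the centroid of triangle DHN ⇒ R = (1, -2/3)
2. V lies on line ND with NV:VD = 5:4 ⇒ V = (13/9, -4/3)
3. M lies on line RN with RM:MN = 2:1 ⇒ M = (5/3, -20/9)
2·[MHR] = -4/9, 2·[VNC] = -5/3
[MHR]:[VNC] = -4/9:-5/3 = 4/15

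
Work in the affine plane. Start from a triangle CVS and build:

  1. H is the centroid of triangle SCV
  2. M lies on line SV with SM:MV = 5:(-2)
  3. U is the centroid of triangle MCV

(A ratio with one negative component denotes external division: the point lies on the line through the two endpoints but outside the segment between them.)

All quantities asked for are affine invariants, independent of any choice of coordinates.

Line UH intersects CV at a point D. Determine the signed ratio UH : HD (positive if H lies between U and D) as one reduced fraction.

UH:HD = -5/3

Work in coordinates with C = (0, 0), V = (1, 0), S = (0, 1).
1. H is the centroid of triangle SCV ⇒ H = (1/3, 1/3)
2. M lies on line SV with SM:MV = 5:(-2) ⇒ M = (5/3, -2/3)
3. U is the centroid of triangle MCV ⇒ U = (8/9, -2/9)
line UH meets CV at D = (2/3, 0)
H = U + t·(D−U) with t = 5/2, so UH:HD = 5/2:-3/2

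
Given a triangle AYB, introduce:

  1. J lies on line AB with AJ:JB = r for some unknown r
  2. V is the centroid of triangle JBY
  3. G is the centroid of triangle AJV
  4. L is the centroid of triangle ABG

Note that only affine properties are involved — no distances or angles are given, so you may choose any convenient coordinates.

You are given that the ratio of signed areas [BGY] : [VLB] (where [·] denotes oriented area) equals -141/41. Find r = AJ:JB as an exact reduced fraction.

r = 4/5

Assign A = (0, 0), Y = (1, 0), B = (0, 1) — the answer is frame-independent, so this choice is without loss of generality.
1. With AJ:JB = r, write λ = r/(r+1) so J = A + λ·(B−A); J is affine-linear in λ
2. V is the centroid of triangle JBY ⇒ V is an affine combination of earlier points and hence also affine-linear in λ
3. G is the centroid of triangle AJV ⇒ G is an affine combination of earlier points and hence also affine-linear in λ
4. L is the centroid of triangle ABG ⇒ L is an affine combination of earlier points and hence also affine-linear in λ
Every point depending on J is an affine combination of J and λ-independent points, so each such coordinate is linear in λ; the λ² term in each signed area is a multiple of (B−A)×(B−A) = 0, so 2·[BGY] and 2·[VLB] are each linear in λ. Evaluating at λ=0 and λ=1:
  2·[BGY] = -4/9·λ + 7/9,   2·[VLB] = 1/27·λ − 5/27
So [BGY]:[VLB] = (-4/9·λ + 7/9) / (1/27·λ − 5/27). Setting this equal to -141/41:
  -4/9·λ + 7/9 = -141/41·(1/27·λ − 5/27)  ⇒  λ = 4/9
Then r = λ/(1−λ) = (4/9)/(5/9) = 4/5. Check: with r = 4/5, J = (0, 4/9) and [BGY]:[VLB] = -141/41 as required.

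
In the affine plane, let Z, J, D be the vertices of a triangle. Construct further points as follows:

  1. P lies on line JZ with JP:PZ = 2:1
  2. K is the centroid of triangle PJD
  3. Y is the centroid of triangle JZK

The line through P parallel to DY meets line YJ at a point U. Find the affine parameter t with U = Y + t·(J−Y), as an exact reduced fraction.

Work in coordinates with Z = (0, 0), J = (1, 0), D = (0, 1).
1. P lies on line JZ with JP:PZ = 2:1 ⇒ P = (1/3, 0)
2. K is the centroid of triangle PJD ⇒ K = (4/9, 1/3)
3. Y is the centroid of triangle JZK ⇒ Y = (13/27, 1/9)
through P parallel to DY: direction (13/27, -8/9); meets YJ at U = (73/297, 16/99)
U = Y + t·(J−Y) with t = -5/11

t = -5/11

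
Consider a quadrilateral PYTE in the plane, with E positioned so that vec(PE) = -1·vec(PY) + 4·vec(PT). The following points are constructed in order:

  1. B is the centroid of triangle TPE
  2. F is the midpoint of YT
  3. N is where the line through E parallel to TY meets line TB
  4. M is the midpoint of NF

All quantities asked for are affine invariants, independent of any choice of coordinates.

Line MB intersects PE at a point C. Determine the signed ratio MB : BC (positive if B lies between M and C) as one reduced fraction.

MB:BC = -7/4

Set P = (0, 0), Y = (1, 0), T = (0, 1), E = (-1, 4); any affine frame gives the same invariant.
1. B is the centroid of triangle TPE ⇒ B = (-1/3, 5/3)
2. F is the midpoint of YT ⇒ F = (1/2, 1/2)
3. N is where the line through E parallel to TY meets line TB ⇒ N = (-2, 5)
4. M is the midpoint of NF ⇒ M = (-3/4, 11/4)
line MB meets PE at C = (-4/7, 16/7)
B = M + t·(C−M) with t = 7/3, so MB:BC = 7/3:-4/3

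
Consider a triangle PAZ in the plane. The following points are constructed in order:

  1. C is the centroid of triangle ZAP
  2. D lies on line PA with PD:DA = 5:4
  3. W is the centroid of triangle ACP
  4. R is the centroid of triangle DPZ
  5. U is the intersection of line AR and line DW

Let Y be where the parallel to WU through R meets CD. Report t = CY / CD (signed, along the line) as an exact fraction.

Work in coordinates with P = (0, 0), A = (1, 0), Z = (0, 1).
1. C is the centroid of triangle ZAP ⇒ C = (1/3, 1/3)
2. D lies on line PA with PD:DA = 5:4 ⇒ D = (5/9, 0)
3. W is the centroid of triangle ACP ⇒ W = (4/9, 1/9)
4. R is the centroid of triangle DPZ ⇒ R = (5/27, 1/3)
5. U is the intersection of line AR and line DW ⇒ U = (29/117, 4/13)
through R parallel to WU: direction (-23/117, 23/117); meets CD at Y = (17/27, -1/9)
Y = C + t·(D−C) with t = 4/3

t = 4/3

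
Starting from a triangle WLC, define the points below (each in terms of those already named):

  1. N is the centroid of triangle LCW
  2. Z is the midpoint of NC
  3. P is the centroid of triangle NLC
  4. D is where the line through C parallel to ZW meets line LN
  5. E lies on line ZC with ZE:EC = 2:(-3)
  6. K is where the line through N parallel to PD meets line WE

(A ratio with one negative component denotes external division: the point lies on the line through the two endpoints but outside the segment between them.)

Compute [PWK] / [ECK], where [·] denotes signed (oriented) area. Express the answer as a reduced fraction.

[PWK]:[ECK] = -16/27

Assign W = (0, 0), L = (1, 0), C = (0, 1) — the answer is frame-independent, so this choice is without loss of generality.
1. N is the centroid of triangle LCW ⇒ N = (1/3, 1/3)
2. Z is the midpoint of NC ⇒ Z = (1/6, 2/3)
3. P is the centroid of triangle NLC ⇒ P = (4/9, 4/9)
4. D is where the line through C parallel to ZW meets line LN ⇒ D = (-1/9, 5/9)
5. E lies on line ZC with ZE:EC = 2:(-3) ⇒ E = (1/2, 0)
6. K is where the line through N parallel to PD meets line WE ⇒ K = (2, 0)
2·[PWK] = 8/9, 2·[ECK] = -3/2
[PWK]:[ECK] = 8/9:-3/2 = -16/27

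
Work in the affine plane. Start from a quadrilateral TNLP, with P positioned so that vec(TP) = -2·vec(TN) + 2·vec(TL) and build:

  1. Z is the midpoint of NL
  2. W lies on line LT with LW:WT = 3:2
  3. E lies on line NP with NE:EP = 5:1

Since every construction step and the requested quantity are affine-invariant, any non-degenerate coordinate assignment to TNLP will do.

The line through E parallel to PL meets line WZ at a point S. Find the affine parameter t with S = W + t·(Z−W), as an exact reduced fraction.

Choose coordinates T = (0, 0), N = (1, 0), L = (0, 1), P = (-2, 2).
1. Z is the midpoint of NL ⇒ Z = (1/2, 1/2)
2. W lies on line LT with LW:WT = 3:2 ⇒ W = (0, 2/5)
3. E lies on line NP with NE:EP = 5:1 ⇒ E = (-3/2, 5/3)
through E parallel to PL: direction (2, -1); meets WZ at S = (31/42, 23/42)
S = W + t·(Z−W) with t = 31/21

t = 31/21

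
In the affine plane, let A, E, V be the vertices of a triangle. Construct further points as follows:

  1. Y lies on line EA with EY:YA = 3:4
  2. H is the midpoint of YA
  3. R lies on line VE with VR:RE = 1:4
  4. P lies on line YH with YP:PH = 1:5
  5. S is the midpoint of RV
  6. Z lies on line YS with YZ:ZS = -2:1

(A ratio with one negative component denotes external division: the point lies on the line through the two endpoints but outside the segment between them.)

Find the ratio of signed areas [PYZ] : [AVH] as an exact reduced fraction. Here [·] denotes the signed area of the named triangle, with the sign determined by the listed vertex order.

Assign A = (0, 0), E = (1, 0), V = (0, 1) — the answer is frame-independent, so this choice is without loss of generality.
1. Y lies on line EA with EY:YA = 3:4 ⇒ Y = (4/7, 0)
2. H is the midpoint of YA ⇒ H = (2/7, 0)
3. R lies on line VE with VR:RE = 1:4 ⇒ R = (1/5, 4/5)
4. P lies on line YH with YP:PH = 1:5 ⇒ P = (11/21, 0)
5. S is the midpoint of RV ⇒ S = (1/10, 9/10)
6. Z lies on line YS with YZ:ZS = -2:1 ⇒ Z = (-13/35, 9/5)
2·[PYZ] = 3/35, 2·[AVH] = -2/7
[PYZ]:[AVH] = 3/35:-2/7 = -3/10

[PYZ]:[AVH] = -3/10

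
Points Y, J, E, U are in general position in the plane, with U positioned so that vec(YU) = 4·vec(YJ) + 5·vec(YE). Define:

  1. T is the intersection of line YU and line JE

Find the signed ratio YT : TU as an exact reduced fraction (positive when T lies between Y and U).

YT:TU = 1/8

Set Y = (0, 0), J = (1, 0), E = (0, 1), U = (4, 5); any affine frame gives the same invariant.
1. T is the intersection of line YU and line JE ⇒ T = (4/9, 5/9)
T = Y + t·(U−Y) with t = 1/9, so YT:TU = t:(1−t) = 1/9:8/9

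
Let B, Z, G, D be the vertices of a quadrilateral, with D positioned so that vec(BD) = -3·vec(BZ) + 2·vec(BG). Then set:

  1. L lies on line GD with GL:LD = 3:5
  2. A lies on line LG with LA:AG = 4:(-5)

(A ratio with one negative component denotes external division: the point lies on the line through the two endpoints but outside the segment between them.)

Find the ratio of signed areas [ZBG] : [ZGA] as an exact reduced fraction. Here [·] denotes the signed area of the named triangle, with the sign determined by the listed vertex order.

[ZBG]:[ZGA] = -4/15

Assign B = (0, 0), Z = (1, 0), G = (0, 1), D = (-3, 2) — the answer is frame-independent, so this choice is without loss of generality.
1. L lies on line GD with GL:LD = 3:5 ⇒ L = (-9/8, 11/8)
2. A lies on line LG with LA:AG = 4:(-5) ⇒ A = (-45/8, 23/8)
2·[ZBG] = -1, 2·[ZGA] = 15/4
[ZBG]:[ZGA] = -1:15/4 = -4/15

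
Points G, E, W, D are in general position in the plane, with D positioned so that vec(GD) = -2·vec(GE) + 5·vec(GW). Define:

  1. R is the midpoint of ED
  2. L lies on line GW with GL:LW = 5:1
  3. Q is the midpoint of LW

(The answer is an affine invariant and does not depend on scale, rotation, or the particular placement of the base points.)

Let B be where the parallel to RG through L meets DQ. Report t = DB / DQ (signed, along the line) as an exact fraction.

Assign G = (0, 0), E = (1, 0), W = (0, 1), D = (-2, 5) — the answer is frame-independent, so this choice is without loss of generality.
1. R is the midpoint of ED ⇒ R = (-1/2, 5/2)
2. L lies on line GW with GL:LW = 5:1 ⇒ L = (0, 5/6)
3. Q is the midpoint of LW ⇒ Q = (0, 11/12)
through L parallel to RG: direction (1/2, -5/2); meets DQ at B = (-2/71, 415/426)
B = D + t·(Q−D) with t = 70/71

t = 70/71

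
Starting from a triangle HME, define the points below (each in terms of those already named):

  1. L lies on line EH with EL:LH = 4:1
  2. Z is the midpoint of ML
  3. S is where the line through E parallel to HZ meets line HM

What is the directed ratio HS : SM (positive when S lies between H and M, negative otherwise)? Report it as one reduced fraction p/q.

HS:SM = -5/6

Assign H = (0, 0), M = (1, 0), E = (0, 1) — the answer is frame-independent, so this choice is without loss of generality.
1. L lies on line EH with EL:LH = 4:1 ⇒ L = (0, 1/5)
2. Z is the midpoint of ML ⇒ Z = (1/2, 1/10)
3. S is where the line through E parallel to HZ meets line HM ⇒ S = (-5, 0)
S = H + t·(M−H) with t = -5, so HS:SM = t:(1−t) = -5:6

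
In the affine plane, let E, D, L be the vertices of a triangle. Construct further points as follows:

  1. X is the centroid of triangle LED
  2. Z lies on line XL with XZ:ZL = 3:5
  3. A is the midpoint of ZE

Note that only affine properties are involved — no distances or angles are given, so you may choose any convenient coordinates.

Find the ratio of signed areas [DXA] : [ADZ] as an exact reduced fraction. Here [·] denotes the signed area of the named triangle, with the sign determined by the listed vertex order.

[DXA]:[ADZ] = 5/14

Set E = (0, 0), D = (1, 0), L = (0, 1); any affine frame gives the same invariant.
1. X is the centroid of triangle LED ⇒ X = (1/3, 1/3)
2. Z lies on line XL with XZ:ZL = 3:5 ⇒ Z = (5/24, 7/12)
3. A is the midpoint of ZE ⇒ A = (5/48, 7/24)
2·[DXA] = 5/48, 2·[ADZ] = 7/24
[DXA]:[ADZ] = 5/48:7/24 = 5/14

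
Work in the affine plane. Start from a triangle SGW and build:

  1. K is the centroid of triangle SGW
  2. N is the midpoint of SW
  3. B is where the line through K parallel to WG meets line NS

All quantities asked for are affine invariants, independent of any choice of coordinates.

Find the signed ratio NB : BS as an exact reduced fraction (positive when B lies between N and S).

NB:BS = -1/4

Assign S = (0, 0), G = (1, 0), W = (0, 1) — the answer is frame-independent, so this choice is without loss of generality.
1. K is the centroid of triangle SGW ⇒ K = (1/3, 1/3)
2. N is the midpoint of SW ⇒ N = (0, 1/2)
3. B is where the line through K parallel to WG meets line NS ⇒ B = (0, 2/3)
B = N + t·(S−N) with t = -1/3, so NB:BS = t:(1−t) = -1/3:4/3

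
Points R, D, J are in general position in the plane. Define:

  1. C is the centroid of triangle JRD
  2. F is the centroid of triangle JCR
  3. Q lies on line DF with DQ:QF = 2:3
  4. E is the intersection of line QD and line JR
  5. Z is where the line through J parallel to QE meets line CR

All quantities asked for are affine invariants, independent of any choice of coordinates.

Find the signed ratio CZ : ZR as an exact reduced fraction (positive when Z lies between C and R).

CZ:ZR = -1/2

Work in coordinates with R = (0, 0), D = (1, 0), J = (0, 1).
1. C is the centroid of triangle JRD ⇒ C = (1/3, 1/3)
2. F is the centroid of triangle JCR ⇒ F = (1/9, 4/9)
3. Q lies on line DF with DQ:QF = 2:3 ⇒ Q = (29/45, 8/45)
4. E is the intersection of line QD and line JR ⇒ E = (0, 1/2)
5. Z is where the line through J parallel to QE meets line CR ⇒ Z = (2/3, 2/3)
Z = C + t·(R−C) with t = -1, so CZ:ZR = t:(1−t) = -1:2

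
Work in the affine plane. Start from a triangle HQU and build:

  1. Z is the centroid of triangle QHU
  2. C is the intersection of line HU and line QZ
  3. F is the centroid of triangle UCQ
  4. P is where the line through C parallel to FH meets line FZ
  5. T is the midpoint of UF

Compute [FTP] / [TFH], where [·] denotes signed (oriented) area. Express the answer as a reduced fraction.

[FTP]:[TFH] = 1/2

Work in coordinates with H = (0, 0), Q = (1, 0), U = (0, 1).
1. Z is the centroid of triangle QHU ⇒ Z = (1/3, 1/3)
2. C is the intersection of line HU and line QZ ⇒ C = (0, 1/2)
3. F is the centroid of triangle UCQ ⇒ F = (1/3, 1/2)
4. P is where the line through C parallel to FH meets line FZ ⇒ P = (1/3, 1)
5. T is the midpoint of UF ⇒ T = (1/6, 3/4)
2·[FTP] = -1/12, 2·[TFH] = -1/6
[FTP]:[TFH] = -1/12:-1/6 = 1/2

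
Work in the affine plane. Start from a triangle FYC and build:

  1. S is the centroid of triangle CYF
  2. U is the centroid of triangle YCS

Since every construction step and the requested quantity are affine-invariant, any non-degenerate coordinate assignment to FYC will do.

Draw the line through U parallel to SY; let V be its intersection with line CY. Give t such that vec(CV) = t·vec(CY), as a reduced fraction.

t = 2/3

Set F = (0, 0), Y = (1, 0), C = (0, 1); any affine frame gives the same invariant.
1. S is the centroid of triangle CYF ⇒ S = (1/3, 1/3)
2. U is the centroid of triangle YCS ⇒ U = (4/9, 4/9)
through U parallel to SY: direction (2/3, -1/3); meets CY at V = (2/3, 1/3)
V = C + t·(Y−C) with t = 2/3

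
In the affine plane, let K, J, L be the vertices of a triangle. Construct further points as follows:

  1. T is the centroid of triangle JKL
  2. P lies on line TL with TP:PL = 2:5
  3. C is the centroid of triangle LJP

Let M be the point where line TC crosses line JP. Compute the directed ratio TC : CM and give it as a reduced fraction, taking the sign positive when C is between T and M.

TC:CM = -11/5

Work in coordinates with K = (0, 0), J = (1, 0), L = (0, 1).
1. T is the centroid of triangle JKL ⇒ T = (1/3, 1/3)
2. P lies on line TL with TP:PL = 2:5 ⇒ P = (5/21, 11/21)
3. C is the centroid of triangle LJP ⇒ C = (26/63, 32/63)
line TC meets JP at M = (29/77, 3/7)
C = T + t·(M−T) with t = 11/6, so TC:CM = 11/6:-5/6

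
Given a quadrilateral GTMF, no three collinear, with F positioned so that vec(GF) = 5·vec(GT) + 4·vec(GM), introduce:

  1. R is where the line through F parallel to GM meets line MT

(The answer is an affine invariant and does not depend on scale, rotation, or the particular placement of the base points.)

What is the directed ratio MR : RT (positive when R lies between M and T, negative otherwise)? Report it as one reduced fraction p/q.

MR:RT = -5/4

Work in coordinates with G = (0, 0), T = (1, 0), M = (0, 1), F = (5, 4).
1. R is where the line through F parallel to GM meets line MT ⇒ R = (5, -4)
R = M + t·(T−M) with t = 5, so MR:RT = t:(1−t) = 5:-4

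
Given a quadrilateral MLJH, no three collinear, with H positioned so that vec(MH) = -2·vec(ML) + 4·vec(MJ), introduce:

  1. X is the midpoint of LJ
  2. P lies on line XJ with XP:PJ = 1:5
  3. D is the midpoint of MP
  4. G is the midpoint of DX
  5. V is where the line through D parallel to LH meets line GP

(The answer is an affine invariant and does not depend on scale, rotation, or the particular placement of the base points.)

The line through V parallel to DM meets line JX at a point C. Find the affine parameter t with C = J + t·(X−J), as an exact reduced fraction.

t = 118/117

Assign M = (0, 0), L = (1, 0), J = (0, 1), H = (-2, 4) — the answer is frame-independent, so this choice is without loss of generality.
1. X is the midpoint of LJ ⇒ X = (1/2, 1/2)
2. P lies on line XJ with XP:PJ = 1:5 ⇒ P = (5/12, 7/12)
3. D is the midpoint of MP ⇒ D = (5/24, 7/24)
4. G is the midpoint of DX ⇒ G = (17/48, 19/48)
5. V is where the line through D parallel to LH meets line GP ⇒ V = (89/312, 59/312)
through V parallel to DM: direction (-5/24, -7/24); meets JX at C = (59/117, 58/117)
C = J + t·(X−J) with t = 118/117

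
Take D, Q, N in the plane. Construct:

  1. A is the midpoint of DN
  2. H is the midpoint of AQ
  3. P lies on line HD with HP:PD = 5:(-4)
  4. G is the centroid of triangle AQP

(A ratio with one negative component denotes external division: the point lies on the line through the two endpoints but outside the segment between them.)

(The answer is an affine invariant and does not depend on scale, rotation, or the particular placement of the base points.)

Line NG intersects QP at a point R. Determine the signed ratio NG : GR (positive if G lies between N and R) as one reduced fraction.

Set D = (0, 0), Q = (1, 0), N = (0, 1); any affine frame gives the same invariant.
1. A is the midpoint of DN ⇒ A = (0, 1/2)
2. H is the midpoint of AQ ⇒ H = (1/2, 1/4)
3. P lies on line HD with HP:PD = 5:(-4) ⇒ P = (-2, -1)
4. G is the centroid of triangle AQP ⇒ G = (-1/3, -1/6)
line NG meets QP at R = (-8/19, -9/19)
G = N + t·(R−N) with t = 19/24, so NG:GR = 19/24:5/24

NG:GR = 19/5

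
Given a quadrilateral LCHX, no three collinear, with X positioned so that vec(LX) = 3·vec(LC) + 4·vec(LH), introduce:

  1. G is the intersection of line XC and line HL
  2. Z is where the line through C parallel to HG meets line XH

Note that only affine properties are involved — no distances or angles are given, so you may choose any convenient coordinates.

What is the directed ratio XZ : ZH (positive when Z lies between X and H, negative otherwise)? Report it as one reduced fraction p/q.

Choose coordinates L = (0, 0), C = (1, 0), H = (0, 1), X = (3, 4).
1. G is the intersection of line XC and line HL ⇒ G = (0, -2)
2. Z is where the line through C parallel to HG meets line XH ⇒ Z = (1, 2)
Z = X + t·(H−X) with t = 2/3, so XZ:ZH = t:(1−t) = 2/3:1/3

XZ:ZH = 2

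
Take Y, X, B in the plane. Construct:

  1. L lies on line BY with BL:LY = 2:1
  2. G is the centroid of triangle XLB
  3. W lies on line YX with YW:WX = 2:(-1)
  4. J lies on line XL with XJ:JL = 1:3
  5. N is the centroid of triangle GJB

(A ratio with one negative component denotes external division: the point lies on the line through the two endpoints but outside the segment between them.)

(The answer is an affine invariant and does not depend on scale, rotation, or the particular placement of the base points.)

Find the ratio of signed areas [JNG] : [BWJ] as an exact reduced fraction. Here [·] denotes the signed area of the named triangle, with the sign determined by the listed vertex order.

Assign Y = (0, 0), X = (1, 0), B = (0, 1) — the answer is frame-independent, so this choice is without loss of generality.
1. L lies on line BY with BL:LY = 2:1 ⇒ L = (0, 1/3)
2. G is the centroid of triangle XLB ⇒ G = (1/3, 4/9)
3. W lies on line YX with YW:WX = 2:(-1) ⇒ W = (2, 0)
4. J lies on line XL with XJ:JL = 1:3 ⇒ J = (3/4, 1/12)
5. N is the centroid of triangle GJB ⇒ N = (13/36, 55/108)
2·[JNG] = 1/27, 2·[BWJ] = -13/12
[JNG]:[BWJ] = 1/27:-13/12 = -4/117

[JNG]:[BWJ] = -4/117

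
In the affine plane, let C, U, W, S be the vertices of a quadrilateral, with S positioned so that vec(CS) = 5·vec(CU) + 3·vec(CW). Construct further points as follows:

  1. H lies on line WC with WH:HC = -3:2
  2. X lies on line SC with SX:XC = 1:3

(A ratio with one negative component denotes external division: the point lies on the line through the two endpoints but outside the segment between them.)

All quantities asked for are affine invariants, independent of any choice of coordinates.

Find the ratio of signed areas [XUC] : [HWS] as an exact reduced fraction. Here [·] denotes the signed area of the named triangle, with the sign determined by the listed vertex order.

[XUC]:[HWS] = 3/20

Set C = (0, 0), U = (1, 0), W = (0, 1), S = (5, 3); any affine frame gives the same invariant.
1. H lies on line WC with WH:HC = -3:2 ⇒ H = (0, -2)
2. X lies on line SC with SX:XC = 1:3 ⇒ X = (15/4, 9/4)
2·[XUC] = -9/4, 2·[HWS] = -15
[XUC]:[HWS] = -9/4:-15 = 3/20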